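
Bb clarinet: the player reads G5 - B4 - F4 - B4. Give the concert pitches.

Written C4 on the Bb clarinet sounds as Bb3, a major second lower; apply that shift to every note.
G5 becomes F5
B4 becomes A4
F4 becomes Eb4
B4 becomes A4

F5 A4 Eb4 A4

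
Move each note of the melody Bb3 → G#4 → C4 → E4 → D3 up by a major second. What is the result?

C4 A#4 D4 F#4 E3

Bb3 up a major second is C4.
G#4: a second up reaches A, and 2 semitones makes it A#4.
C4: a second up reaches D, and 2 semitones makes it D4.
E4 up a major second is F#4.
D3: a second up reaches E, and 2 semitones makes it E3.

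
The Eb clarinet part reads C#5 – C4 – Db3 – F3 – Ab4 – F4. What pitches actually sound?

Written C4 on the Eb clarinet sounds as Eb4, a minor third higher; apply that shift to every note.
C#5 → E5
C4 → Eb4
Db3 → Fb3
F3 → Ab3
Ab4 → Cb5
F4 → Ab4

E5 Eb4 Fb3 Ab3 Cb5 Ab4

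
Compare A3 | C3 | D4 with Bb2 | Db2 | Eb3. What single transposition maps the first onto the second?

down a major seventh

Take the first pair: A3 → Bb2. A to B spans 7 letter names, so the interval is some kind of seventh.
Bb2 to A3 is 11 semitones, which makes it a major seventh; the second version is lower, so the direction is down.
Checking another pair — D4 → Eb3 — gives the same interval.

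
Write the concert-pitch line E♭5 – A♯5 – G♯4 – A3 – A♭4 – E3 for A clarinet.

The A clarinet sounds a minor third below written, so the written part must be a minor third above concert — transpose each note up.
Eb5 becomes Gb5
A#5 becomes C#6
G#4 becomes B4
A3 becomes C4
Ab4 becomes Cb5
E3 becomes G3

Gb5 C#6 B4 C4 Cb5 G3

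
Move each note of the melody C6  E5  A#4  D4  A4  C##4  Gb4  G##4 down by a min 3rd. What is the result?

A5 C#5 F##4 B3 F#4 A##3 Eb4 E##4

C6 becomes A5
E5 becomes C#5
A#4 becomes F##4
D4 becomes B3
A4 becomes F#4
C##4 becomes A##3
Gb4 becomes Eb4
G##4 becomes E##4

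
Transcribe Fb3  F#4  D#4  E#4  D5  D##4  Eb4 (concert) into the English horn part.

Cb4 C#5 A#4 B#4 A5 A##4 Bb4

Written C4 sounds as F3 on the English horn, so concert pitches are written a perfect fifth up.
Fb3 -> Cb4
F#4 -> C#5
D#4 -> A#4
E#4 -> B#4
D5 -> A5
D##4 -> A##4
Eb4 -> Bb4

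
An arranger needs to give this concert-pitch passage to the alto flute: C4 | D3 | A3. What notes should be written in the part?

F4 G3 D4

The alto flute sounds a perfect fourth below written, so the written part must be a perfect fourth above concert — transpose each note up.
C4 becomes F4
D3 becomes G3
A3 becomes D4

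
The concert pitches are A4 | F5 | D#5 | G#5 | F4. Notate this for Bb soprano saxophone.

B4 G5 E#5 A#5 G4

Written C4 sounds as Bb3 on the Bb soprano saxophone, so concert pitches are written a major second up.
A4 -> B4
F5 -> G5
D#5 -> E#5
G#5 -> A#5
F4 -> G4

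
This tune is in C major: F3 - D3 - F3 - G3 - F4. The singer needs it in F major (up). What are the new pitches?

Bb3 G3 Bb3 C4 Bb4

C major to F major up is a perfect fourth, so every note moves up by that interval.
F3 becomes Bb3
D3 becomes G3
F3 becomes Bb3
G3 becomes C4
F4 becomes Bb4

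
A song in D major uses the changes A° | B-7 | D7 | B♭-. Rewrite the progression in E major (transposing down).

B° C#-7 E7 C-

D major down to E major is a minor seventh; each chord root moves by that interval while the quality stays the same.
A°: root A down a minor seventh → B, giving B°.
B-7: root B down a minor seventh → C#, giving C#-7.
D7: root D down a minor seventh → E, giving E7.
B♭-: root B♭ down a minor seventh → C, giving C-.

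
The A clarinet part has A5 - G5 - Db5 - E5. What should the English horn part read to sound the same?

C#6 B5 F5 G#5

First find concert pitch: the A clarinet sounds a minor third below written, so A5 G5 Db5 E5 sounds F#5 E5 Bb4 C#5.
Then write for English horn: it sounds a perfect fifth below written, so the part must be a perfect fifth above concert.
F#5 → C#6
E5 → B5
Bb4 → F5
C#5 → G#5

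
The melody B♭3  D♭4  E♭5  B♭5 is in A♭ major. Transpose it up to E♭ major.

F4 Ab4 Bb5 F6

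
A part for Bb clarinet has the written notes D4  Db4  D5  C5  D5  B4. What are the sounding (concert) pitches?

C4 Cb4 C5 Bb4 C5 A4

Written C4 on the Bb clarinet sounds as Bb3, a major second lower; apply that shift to every note.
D4 becomes C4
Db4 becomes Cb4
D5 becomes C5
C5 becomes Bb4
D5 becomes C5
B4 becomes A4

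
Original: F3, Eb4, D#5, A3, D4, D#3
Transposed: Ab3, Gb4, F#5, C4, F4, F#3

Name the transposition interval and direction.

up a minor third

Take the first pair: F3 → Ab3. F to A spans 3 letter names, so the interval is some kind of third.
F3 to Ab3 is 3 semitones, which makes it a minor third; the second version is higher, so the direction is up.
Checking another pair — D#3 → F#3 — gives the same interval.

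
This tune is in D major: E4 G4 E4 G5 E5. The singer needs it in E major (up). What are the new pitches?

From D up to E is a major second; apply that to each pitch.
E4 to F#4
G4 to A4
E4 to F#4
G5 to A5
E5 to F#5

F#4 A4 F#4 A5 F#5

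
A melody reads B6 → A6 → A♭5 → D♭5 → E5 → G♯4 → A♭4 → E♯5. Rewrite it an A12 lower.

Eb5 Db5 Dbb4 Gbb3 Ab3 C3 Dbb3 A3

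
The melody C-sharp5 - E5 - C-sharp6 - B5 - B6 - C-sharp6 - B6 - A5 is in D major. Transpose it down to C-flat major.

Bb4 Db5 Bb5 Ab5 Ab6 Bb5 Ab6 Gb5

From D down to C-flat is an augmented second; apply that to each pitch.
C#5 → Bb4
E5 → Db5
C#6 → Bb5
B5 → Ab5
B6 → Ab6
C#6 → Bb5
B6 → Ab6
A5 → Gb5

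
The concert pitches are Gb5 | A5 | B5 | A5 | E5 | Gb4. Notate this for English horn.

Written C4 sounds as F3 on the English horn, so concert pitches are written a perfect fifth up.
Gb5 -> Db6
A5 -> E6
B5 -> F#6
A5 -> E6
E5 -> B5
Gb4 -> Db5

Db6 E6 F#6 E6 B5 Db5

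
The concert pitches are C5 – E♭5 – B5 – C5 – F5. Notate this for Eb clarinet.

The Eb clarinet sounds a minor third above written, so the written part must be a minor third below concert — transpose each note down.
C5 -> A4
Eb5 -> C5
B5 -> G#5
C5 -> A4
F5 -> D5

A4 C5 G#5 A4 D5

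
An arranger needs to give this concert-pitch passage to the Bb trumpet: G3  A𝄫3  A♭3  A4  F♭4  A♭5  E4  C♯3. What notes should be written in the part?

A3 Bbb3 Bb3 B4 Gb4 Bb5 F#4 D#3

Written C4 sounds as Bb3 on the Bb trumpet, so concert pitches are written a major second up.
G3 to A3
Abb3 to Bbb3
Ab3 to Bb3
A4 to B4
Fb4 to Gb4
Ab5 to Bb5
E4 to F#4
C#3 to D#3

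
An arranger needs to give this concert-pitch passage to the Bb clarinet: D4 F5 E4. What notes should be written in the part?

Written C4 sounds as Bb3 on the Bb clarinet, so concert pitches are written a major second up.
D4 becomes E4
F5 becomes G5
E4 becomes F#4

E4 G5 F#4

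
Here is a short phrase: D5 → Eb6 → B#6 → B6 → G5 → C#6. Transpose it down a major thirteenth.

D5 to F3
Eb6 to Gb4
B#6 to D#5
B6 to D5
G5 to Bb3
C#6 to E4

F3 Gb4 D#5 D5 Bb3 E4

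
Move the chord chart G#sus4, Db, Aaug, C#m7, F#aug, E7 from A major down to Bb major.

Asus4 Ebb Bbaug Dm7 Gaug F7

A major down to Bb major is a major seventh; each chord root moves by that interval while the quality stays the same.
G#sus4: root G# down a major seventh → A, giving Asus4.
Db: root Db down a major seventh → Ebb, giving Ebb.
Aaug: root A down a major seventh → Bb, giving Bbaug.
C#m7: root C# down a major seventh → D, giving Dm7.
F#aug: root F# down a major seventh → G, giving Gaug.
E7: root E down a major seventh → F, giving F7.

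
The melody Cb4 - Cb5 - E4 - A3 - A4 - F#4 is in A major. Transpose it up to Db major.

From A up to Db is a diminished fourth; apply that to each pitch.
Cb4 gives Fbb4
Cb5 gives Fbb5
E4 gives Ab4
A3 gives Db4
A4 gives Db5
F#4 gives Bb4

Fbb4 Fbb5 Ab4 Db4 Db5 Bb4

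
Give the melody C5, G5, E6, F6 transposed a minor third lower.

C5 down a minor third is A4.
A minor third down from G5 gives E5.
E6 down a minor third is C#6.
F6: a third down reaches D, and 3 semitones makes it D6.

A4 E5 C#6 D6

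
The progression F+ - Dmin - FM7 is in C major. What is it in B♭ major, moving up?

Eb+ Cmin EbM7

C major up to B♭ major is a minor seventh; each chord root moves by that interval while the quality stays the same.
F+: root F up a minor seventh → Eb, giving Eb+.
Dmin: root D up a minor seventh → C, giving Cmin.
FM7: root F up a minor seventh → Eb, giving EbM7.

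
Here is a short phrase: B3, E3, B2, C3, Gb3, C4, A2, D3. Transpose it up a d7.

Ab4 Db4 Ab3 Bbb3 Fbb4 Bbb4 Gb3 Cb4

A diminished seventh up from B3 gives Ab4.
E3 up a diminished seventh is Db4.
B2: a seventh up reaches A, and 9 semitones makes it Ab3.
C3 up a diminished seventh is Bbb3.
Gb3 up a diminished seventh is Fbb4.
C4 up a diminished seventh is Bbb4.
A diminished seventh up from A2 gives Gb3.
D3: a seventh up reaches C, and 9 semitones makes it Cb4.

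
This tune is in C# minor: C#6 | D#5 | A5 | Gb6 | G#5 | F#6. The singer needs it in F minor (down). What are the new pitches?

F5 G4 Db5 Cbb6 C5 Bb5

From C# down to F is an augmented fifth; apply that to each pitch.
C#6 → F5
D#5 → G4
A5 → Db5
Gb6 → Cbb6
G#5 → C5
F#6 → Bb5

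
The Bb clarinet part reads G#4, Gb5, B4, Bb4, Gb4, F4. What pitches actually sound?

The Bb clarinet sounds a major second below written, so transpose each written note down a major second.
G#4 becomes F#4
Gb5 becomes Fb5
B4 becomes A4
Bb4 becomes Ab4
Gb4 becomes Fb4
F4 becomes Eb4

F#4 Fb5 A4 Ab4 Fb4 Eb4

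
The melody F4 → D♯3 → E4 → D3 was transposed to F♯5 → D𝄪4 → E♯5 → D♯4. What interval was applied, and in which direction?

From F4 to F#5 is 8 letter names — an octave of some quality.
F4 to F#5 is 13 semitones, which makes it an augmented octave; the second version is higher, so the direction is up.
Checking another pair — D3 → D#4 — gives the same interval.

up an augmented octave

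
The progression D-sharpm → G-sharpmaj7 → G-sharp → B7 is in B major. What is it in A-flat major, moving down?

B major down to A-flat major is an augmented second; each chord root moves by that interval while the quality stays the same.
D-sharpm: root D-sharp down an augmented second → C, giving Cm.
G-sharpmaj7: root G-sharp down an augmented second → F, giving Fmaj7.
G-sharp: root G-sharp down an augmented second → F, giving F.
B7: root B down an augmented second → Ab, giving Ab7.

Cm Fmaj7 F Ab7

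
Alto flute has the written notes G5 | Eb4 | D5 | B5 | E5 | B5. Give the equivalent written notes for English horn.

A5 F4 E5 C#6 F#5 C#6

First find concert pitch: the alto flute sounds a perfect fourth below written, so G5 Eb4 D5 B5 E5 B5 sounds D5 Bb3 A4 F#5 B4 F#5.
Then write for English horn: it sounds a perfect fifth below written, so the part must be a perfect fifth above concert.
D5 → A5
Bb3 → F4
A4 → E5
F#5 → C#6
B4 → F#5
F#5 → C#6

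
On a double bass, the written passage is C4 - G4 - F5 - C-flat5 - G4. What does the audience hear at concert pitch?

The double bass sounds a perfect octave below written, so transpose each written note down a perfect octave.
C4 becomes C3
G4 becomes G3
F5 becomes F4
Cb5 becomes Cb4
G4 becomes G3

C3 G3 F4 Cb4 G3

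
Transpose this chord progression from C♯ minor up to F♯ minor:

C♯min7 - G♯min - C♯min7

C♯ minor up to F♯ minor is a perfect fourth; each chord root moves by that interval while the quality stays the same.
C♯min7: root C♯ up a perfect fourth → F#, giving F#min7.
G♯min: root G♯ up a perfect fourth → C#, giving C#min.
C♯min7: root C♯ up a perfect fourth → F#, giving F#min7.

F#min7 C#min F#min7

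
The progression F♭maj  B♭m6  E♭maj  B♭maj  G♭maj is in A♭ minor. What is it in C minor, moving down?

Abmaj Dm6 Gmaj Dmaj Bbmaj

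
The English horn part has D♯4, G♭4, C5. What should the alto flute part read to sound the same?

First find concert pitch: the English horn sounds a perfect fifth below written, so D♯4 G♭4 C5 sounds G#3 Cb4 F4.
Then write for alto flute: it sounds a perfect fourth below written, so the part must be a perfect fourth above concert.
G#3 → C#4
Cb4 → Fb4
F4 → Bb4

C#4 Fb4 Bb4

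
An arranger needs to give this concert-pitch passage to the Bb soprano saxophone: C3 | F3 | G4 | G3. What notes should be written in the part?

The Bb soprano saxophone sounds a major second below written, so the written part must be a major second above concert — transpose each note up.
C3 -> D3
F3 -> G3
G4 -> A4
G3 -> A3

D3 G3 A4 A3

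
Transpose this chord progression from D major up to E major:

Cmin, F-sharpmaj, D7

D major up to E major is a major second; each chord root moves by that interval while the quality stays the same.
Cmin: root C up a major second → D, giving Dmin.
F-sharpmaj: root F-sharp up a major second → G#, giving G#maj.
D7: root D up a major second → E, giving E7.

Dmin G#maj E7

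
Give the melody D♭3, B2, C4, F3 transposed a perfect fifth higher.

Ab3 F#3 G4 C4

Db3 up a perfect fifth is Ab3.
A perfect fifth up from B2 gives F#3.
A perfect fifth up from C4 gives G4.
F3: a fifth up reaches C, and 7 semitones makes it C4.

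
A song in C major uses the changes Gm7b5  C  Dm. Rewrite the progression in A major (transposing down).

C major down to A major is a minor third; each chord root moves by that interval while the quality stays the same.
Gm7b5: root G down a minor third → E, giving Em7b5.
C: root C down a minor third → A, giving A.
Dm: root D down a minor third → B, giving Bm.

Em7b5 A Bm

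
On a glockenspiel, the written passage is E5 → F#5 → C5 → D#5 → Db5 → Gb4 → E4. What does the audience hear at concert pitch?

E7 F#7 C7 D#7 Db7 Gb6 E6

The glockenspiel sounds a perfect fifteenth above written, so transpose each written note up a perfect fifteenth.
E5 gives E7
F#5 gives F#7
C5 gives C7
D#5 gives D#7
Db5 gives Db7
Gb4 gives Gb6
E4 gives E6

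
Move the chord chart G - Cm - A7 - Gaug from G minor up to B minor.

B Em C#7 Baug

G minor up to B minor is a major third; each chord root moves by that interval while the quality stays the same.
G: root G up a major third → B, giving B.
Cm: root C up a major third → E, giving Em.
A7: root A up a major third → C#, giving C#7.
Gaug: root G up a major third → B, giving Baug.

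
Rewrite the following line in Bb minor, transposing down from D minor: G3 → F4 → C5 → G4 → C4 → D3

Eb3 Db4 Ab4 Eb4 Ab3 Bb2

D minor to Bb minor down is a major third, so every note moves down by that interval.
G3 to Eb3
F4 to Db4
C5 to Ab4
G4 to Eb4
C4 to Ab3
D3 to Bb2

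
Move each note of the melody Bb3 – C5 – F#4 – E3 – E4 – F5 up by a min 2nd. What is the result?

Cb4 Db5 G4 F3 F4 Gb5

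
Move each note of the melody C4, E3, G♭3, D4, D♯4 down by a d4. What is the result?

C4 becomes G#3
E3 becomes B#2
Gb3 becomes D3
D4 becomes A#3
D#4 becomes A##3

G#3 B#2 D3 A#3 A##3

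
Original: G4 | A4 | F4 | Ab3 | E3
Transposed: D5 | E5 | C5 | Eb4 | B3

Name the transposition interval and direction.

From G4 to D5 is 5 letter names — a fifth of some quality.
G4 to D5 is 7 semitones, which makes it a perfect fifth; the second version is higher, so the direction is up.
Checking another pair — E3 → B3 — gives the same interval.

up a perfect fifth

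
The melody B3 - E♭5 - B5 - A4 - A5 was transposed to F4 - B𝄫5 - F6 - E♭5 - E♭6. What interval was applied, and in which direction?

Take the first pair: B3 → F4. B to F spans 5 letter names, so the interval is some kind of fifth.
B3 to F4 is 6 semitones, which makes it a diminished fifth; the second version is higher, so the direction is up.
Checking another pair — A5 → Eb6 — gives the same interval.

up a diminished fifth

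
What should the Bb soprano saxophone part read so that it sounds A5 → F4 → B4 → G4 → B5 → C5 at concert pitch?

Written C4 sounds as Bb3 on the Bb soprano saxophone, so concert pitches are written a major second up.
A5 gives B5
F4 gives G4
B4 gives C#5
G4 gives A4
B5 gives C#6
C5 gives D5

B5 G4 C#5 A4 C#6 D5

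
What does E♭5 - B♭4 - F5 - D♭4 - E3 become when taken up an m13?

Eb5 becomes Cb7
Bb4 becomes Gb6
F5 becomes Db7
Db4 becomes Bbb5
E3 becomes C5

Cb7 Gb6 Db7 Bbb5 C5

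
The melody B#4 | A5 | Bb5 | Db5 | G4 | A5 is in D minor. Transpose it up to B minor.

G##5 F#6 G6 Bb5 E5 F#6

From D up to B is a major sixth; apply that to each pitch.
B#4 gives G##5
A5 gives F#6
Bb5 gives G6
Db5 gives Bb5
G4 gives E5
A5 gives F#6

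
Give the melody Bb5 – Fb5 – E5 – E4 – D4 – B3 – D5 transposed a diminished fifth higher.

Bb5 becomes Fb6
Fb5 becomes Cbb6
E5 becomes Bb5
E4 becomes Bb4
D4 becomes Ab4
B3 becomes F4
D5 becomes Ab5

Fb6 Cbb6 Bb5 Bb4 Ab4 F4 Ab5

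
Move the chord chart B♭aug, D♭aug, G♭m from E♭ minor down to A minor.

E♭ minor down to A minor is a diminished fifth; each chord root moves by that interval while the quality stays the same.
B♭aug: root B♭ down a diminished fifth → E, giving Eaug.
D♭aug: root D♭ down a diminished fifth → G, giving Gaug.
G♭m: root G♭ down a diminished fifth → C, giving Cm.

Eaug Gaug Cm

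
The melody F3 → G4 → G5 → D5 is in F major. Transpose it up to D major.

D4 E5 E6 B5

From F up to D is a major sixth; apply that to each pitch.
F3 becomes D4
G4 becomes E5
G5 becomes E6
D5 becomes B5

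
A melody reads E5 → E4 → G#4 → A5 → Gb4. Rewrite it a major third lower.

C5 C4 E4 F5 Ebb4

E5: a third down reaches C, and 4 semitones makes it C5.
E4 down a major third is C4.
G#4: a third down reaches E, and 4 semitones makes it E4.
A5 down a major third is F5.
Gb4: a third down reaches E, and 4 semitones makes it Ebb4.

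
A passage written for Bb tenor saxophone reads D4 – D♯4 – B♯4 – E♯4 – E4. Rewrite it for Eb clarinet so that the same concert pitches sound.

First find concert pitch: the Bb tenor saxophone sounds a major ninth below written, so D4 D♯4 B♯4 E♯4 E4 sounds C3 C#3 A#3 D#3 D3.
Then write for Eb clarinet: it sounds a minor third above written, so the part must be a minor third below concert.
C3 → A2
C#3 → A#2
A#3 → F##3
D#3 → B#2
D3 → B2

A2 A#2 F##3 B#2 B2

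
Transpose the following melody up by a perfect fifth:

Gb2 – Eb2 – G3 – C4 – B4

Db3 Bb2 D4 G4 F#5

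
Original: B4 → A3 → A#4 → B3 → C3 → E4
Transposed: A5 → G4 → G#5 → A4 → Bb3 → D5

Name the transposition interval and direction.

Take the first pair: B4 → A5. B to A spans 7 letter names, so the interval is some kind of seventh.
B4 to A5 is 10 semitones, which makes it a minor seventh; the second version is higher, so the direction is up.
Checking another pair — E4 → D5 — gives the same interval.

up a minor seventh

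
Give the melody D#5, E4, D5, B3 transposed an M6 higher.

B#5 C#5 B5 G#4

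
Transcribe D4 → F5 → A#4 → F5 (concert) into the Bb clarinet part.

The Bb clarinet sounds a major second below written, so the written part must be a major second above concert — transpose each note up.
D4 -> E4
F5 -> G5
A#4 -> B#4
F5 -> G5

E4 G5 B#4 G5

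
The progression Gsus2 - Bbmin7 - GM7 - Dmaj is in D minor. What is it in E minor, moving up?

D minor up to E minor is a major second; each chord root moves by that interval while the quality stays the same.
Gsus2: root G up a major second → A, giving Asus2.
Bbmin7: root Bb up a major second → C, giving Cmin7.
GM7: root G up a major second → A, giving AM7.
Dmaj: root D up a major second → E, giving Emaj.

Asus2 Cmin7 AM7 Emaj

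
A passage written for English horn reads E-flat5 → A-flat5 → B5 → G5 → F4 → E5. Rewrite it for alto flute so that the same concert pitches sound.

Db5 Gb5 A5 F5 Eb4 D5

First find concert pitch: the English horn sounds a perfect fifth below written, so E-flat5 A-flat5 B5 G5 F4 E5 sounds Ab4 Db5 E5 C5 Bb3 A4.
Then write for alto flute: it sounds a perfect fourth below written, so the part must be a perfect fourth above concert.
Ab4 → Db5
Db5 → Gb5
E5 → A5
C5 → F5
Bb3 → Eb4
A4 → D5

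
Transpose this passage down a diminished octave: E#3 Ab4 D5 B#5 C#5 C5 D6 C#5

E#3 -> E##2
Ab4 -> A3
D5 -> D#4
B#5 -> B##4
C#5 -> C##4
C5 -> C#4
D6 -> D#5
C#5 -> C##4

E##2 A3 D#4 B##4 C##4 C#4 D#5 C##4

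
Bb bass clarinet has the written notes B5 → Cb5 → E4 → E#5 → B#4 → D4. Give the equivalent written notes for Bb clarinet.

First find concert pitch: the Bb bass clarinet sounds a major ninth below written, so B5 Cb5 E4 E#5 B#4 D4 sounds A4 Bbb3 D3 D#4 A#3 C3.
Then write for Bb clarinet: it sounds a major second below written, so the part must be a major second above concert.
A4 → B4
Bbb3 → Cb4
D3 → E3
D#4 → E#4
A#3 → B#3
C3 → D3

B4 Cb4 E3 E#4 B#3 D3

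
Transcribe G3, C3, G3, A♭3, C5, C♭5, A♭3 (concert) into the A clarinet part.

The A clarinet sounds a minor third below written, so the written part must be a minor third above concert — transpose each note up.
G3 -> Bb3
C3 -> Eb3
G3 -> Bb3
Ab3 -> Cb4
C5 -> Eb5
Cb5 -> Ebb5
Ab3 -> Cb4

Bb3 Eb3 Bb3 Cb4 Eb5 Ebb5 Cb4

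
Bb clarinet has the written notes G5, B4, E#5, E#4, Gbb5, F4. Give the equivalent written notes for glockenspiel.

First find concert pitch: the Bb clarinet sounds a major second below written, so G5 B4 E#5 E#4 Gbb5 F4 sounds F5 A4 D#5 D#4 Fbb5 Eb4.
Then write for glockenspiel: it sounds a perfect fifteenth above written, so the part must be a perfect fifteenth below concert.
F5 → F3
A4 → A2
D#5 → D#3
D#4 → D#2
Fbb5 → Fbb3
Eb4 → Eb2

F3 A2 D#3 D#2 Fbb3 Eb2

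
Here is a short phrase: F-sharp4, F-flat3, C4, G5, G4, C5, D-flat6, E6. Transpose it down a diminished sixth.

A##3 A2 E#3 B#4 B#3 E#4 F#5 G##5

F#4: a sixth down reaches A, and 7 semitones makes it A##3.
Fb3: a sixth down reaches A, and 7 semitones makes it A2.
A diminished sixth down from C4 gives E#3.
A diminished sixth down from G5 gives B#4.
A diminished sixth down from G4 gives B#3.
C5 down a diminished sixth is E#4.
Db6: a sixth down reaches F, and 7 semitones makes it F#5.
E6: a sixth down reaches G, and 7 semitones makes it G##5.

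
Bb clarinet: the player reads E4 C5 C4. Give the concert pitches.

Written C4 on the Bb clarinet sounds as Bb3, a major second lower; apply that shift to every note.
E4 becomes D4
C5 becomes Bb4
C4 becomes Bb3

D4 Bb4 Bb3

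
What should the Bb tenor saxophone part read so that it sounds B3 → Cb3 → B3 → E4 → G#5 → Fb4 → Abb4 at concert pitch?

The Bb tenor saxophone sounds a major ninth below written, so the written part must be a major ninth above concert — transpose each note up.
B3 gives C#5
Cb3 gives Db4
B3 gives C#5
E4 gives F#5
G#5 gives A#6
Fb4 gives Gb5
Abb4 gives Bbb5

C#5 Db4 C#5 F#5 A#6 Gb5 Bbb5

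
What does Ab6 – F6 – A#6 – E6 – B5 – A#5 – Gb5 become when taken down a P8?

Ab6 → Ab5
F6 → F5
A#6 → A#5
E6 → E5
B5 → B4
A#5 → A#4
Gb5 → Gb4

Ab5 F5 A#5 E5 B4 A#4 Gb4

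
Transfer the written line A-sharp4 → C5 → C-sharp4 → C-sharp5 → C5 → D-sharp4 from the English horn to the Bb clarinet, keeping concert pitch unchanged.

E#4 G4 G#3 G#4 G4 A#3

First find concert pitch: the English horn sounds a perfect fifth below written, so A-sharp4 C5 C-sharp4 C-sharp5 C5 D-sharp4 sounds D#4 F4 F#3 F#4 F4 G#3.
Then write for Bb clarinet: it sounds a major second below written, so the part must be a major second above concert.
D#4 → E#4
F4 → G4
F#3 → G#3
F#4 → G#4
F4 → G4
G#3 → A#3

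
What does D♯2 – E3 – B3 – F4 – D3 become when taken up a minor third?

D#2 up a minor third is F#2.
E3: a third up reaches G, and 3 semitones makes it G3.
A minor third up from B3 gives D4.
A minor third up from F4 gives Ab4.
D3 up a minor third is F3.

F#2 G3 D4 Ab4 F3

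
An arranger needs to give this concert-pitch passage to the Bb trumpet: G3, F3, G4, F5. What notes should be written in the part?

Written C4 sounds as Bb3 on the Bb trumpet, so concert pitches are written a major second up.
G3 to A3
F3 to G3
G4 to A4
F5 to G5

A3 G3 A4 G5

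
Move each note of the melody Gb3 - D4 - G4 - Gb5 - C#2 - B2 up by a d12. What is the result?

Dbb5 Ab5 Db6 Dbb7 G3 F4

Gb3 to Dbb5
D4 to Ab5
G4 to Db6
Gb5 to Dbb7
C#2 to G3
B2 to F4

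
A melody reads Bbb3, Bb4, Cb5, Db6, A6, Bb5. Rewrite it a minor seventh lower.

Cb3 C4 Db4 Eb5 B5 C5

Bbb3 -> Cb3
Bb4 -> C4
Cb5 -> Db4
Db6 -> Eb5
A6 -> B5
Bb5 -> C5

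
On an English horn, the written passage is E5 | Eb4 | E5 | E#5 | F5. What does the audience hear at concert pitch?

Written C4 on the English horn sounds as F3, a perfect fifth lower; apply that shift to every note.
E5 gives A4
Eb4 gives Ab3
E5 gives A4
E#5 gives A#4
F5 gives Bb4

A4 Ab3 A4 A#4 Bb4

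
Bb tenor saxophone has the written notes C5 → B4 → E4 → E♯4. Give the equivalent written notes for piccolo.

Bb2 A2 D2 D#2

First find concert pitch: the Bb tenor saxophone sounds a major ninth below written, so C5 B4 E4 E♯4 sounds Bb3 A3 D3 D#3.
Then write for piccolo: it sounds a perfect octave above written, so the part must be a perfect octave below concert.
Bb3 → Bb2
A3 → A2
D3 → D2
D#3 → D#2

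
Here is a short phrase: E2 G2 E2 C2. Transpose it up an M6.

C#3 E3 C#3 A2

A major sixth up from E2 gives C#3.
G2 up a major sixth is E3.
E2 up a major sixth is C#3.
C2: a sixth up reaches A, and 9 semitones makes it A2.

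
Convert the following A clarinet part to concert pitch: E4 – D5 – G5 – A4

C#4 B4 E5 F#4

Written C4 on the A clarinet sounds as A3, a minor third lower; apply that shift to every note.
E4 → C#4
D5 → B4
G5 → E5
A4 → F#4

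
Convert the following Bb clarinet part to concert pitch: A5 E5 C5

Written C4 on the Bb clarinet sounds as Bb3, a major second lower; apply that shift to every note.
A5 -> G5
E5 -> D5
C5 -> Bb4

G5 D5 Bb4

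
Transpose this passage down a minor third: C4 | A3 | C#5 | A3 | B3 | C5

A3 F#3 A#4 F#3 G#3 A4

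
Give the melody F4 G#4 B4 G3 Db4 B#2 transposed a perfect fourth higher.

Bb4 C#5 E5 C4 Gb4 E#3

A perfect fourth up from F4 gives Bb4.
G#4 up a perfect fourth is C#5.
B4: a fourth up reaches E, and 5 semitones makes it E5.
G3: a fourth up reaches C, and 5 semitones makes it C4.
Db4 up a perfect fourth is Gb4.
B#2: a fourth up reaches E, and 5 semitones makes it E#3.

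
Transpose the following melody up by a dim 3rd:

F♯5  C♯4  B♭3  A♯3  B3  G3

Ab5 Eb4 Dbb4 C4 Db4 Bbb3

F#5 becomes Ab5
C#4 becomes Eb4
Bb3 becomes Dbb4
A#3 becomes C4
B3 becomes Db4
G3 becomes Bbb3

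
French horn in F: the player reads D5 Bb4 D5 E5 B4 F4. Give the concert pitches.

G4 Eb4 G4 A4 E4 Bb3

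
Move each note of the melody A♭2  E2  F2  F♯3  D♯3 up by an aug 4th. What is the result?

D3 A#2 B2 B#3 G##3

Ab2 -> D3
E2 -> A#2
F2 -> B2
F#3 -> B#3
D#3 -> G##3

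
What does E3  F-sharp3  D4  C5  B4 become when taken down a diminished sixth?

G##2 A##2 F##3 E#4 D##4

E3 → G##2
F#3 → A##2
D4 → F##3
C5 → E#4
B4 → D##4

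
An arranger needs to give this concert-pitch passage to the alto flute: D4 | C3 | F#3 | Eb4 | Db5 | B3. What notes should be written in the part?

Written C4 sounds as G3 on the alto flute, so concert pitches are written a perfect fourth up.
D4 becomes G4
C3 becomes F3
F#3 becomes B3
Eb4 becomes Ab4
Db5 becomes Gb5
B3 becomes E4

G4 F3 B3 Ab4 Gb5 E4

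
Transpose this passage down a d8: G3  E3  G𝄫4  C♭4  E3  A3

G3 gives G#2
E3 gives E#2
Gbb4 gives Gb3
Cb4 gives C3
E3 gives E#2
A3 gives A#2

G#2 E#2 Gb3 C3 E#2 A#2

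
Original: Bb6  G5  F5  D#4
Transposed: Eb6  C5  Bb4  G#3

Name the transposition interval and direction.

down a perfect fifth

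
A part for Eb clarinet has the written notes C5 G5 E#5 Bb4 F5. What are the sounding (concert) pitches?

Eb5 Bb5 G#5 Db5 Ab5

The Eb clarinet sounds a minor third above written, so transpose each written note up a minor third.
C5 -> Eb5
G5 -> Bb5
E#5 -> G#5
Bb4 -> Db5
F5 -> Ab5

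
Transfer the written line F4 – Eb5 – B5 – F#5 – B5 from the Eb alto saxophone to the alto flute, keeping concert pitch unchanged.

Db4 Cb5 G5 D5 G5

First find concert pitch: the Eb alto saxophone sounds a major sixth below written, so F4 Eb5 B5 F#5 B5 sounds Ab3 Gb4 D5 A4 D5.
Then write for alto flute: it sounds a perfect fourth below written, so the part must be a perfect fourth above concert.
Ab3 → Db4
Gb4 → Cb5
D5 → G5
A4 → D5
D5 → G5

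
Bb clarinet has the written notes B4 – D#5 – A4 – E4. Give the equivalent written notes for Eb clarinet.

First find concert pitch: the Bb clarinet sounds a major second below written, so B4 D#5 A4 E4 sounds A4 C#5 G4 D4.
Then write for Eb clarinet: it sounds a minor third above written, so the part must be a minor third below concert.
A4 → F#4
C#5 → A#4
G4 → E4
D4 → B3

F#4 A#4 E4 B3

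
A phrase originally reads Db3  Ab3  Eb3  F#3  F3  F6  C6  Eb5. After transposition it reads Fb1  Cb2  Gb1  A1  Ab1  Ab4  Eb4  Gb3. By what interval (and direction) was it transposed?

down a major thirteenth

From Db3 to Fb1 is 13 letter names — a thirteenth of some quality.
Fb1 to Db3 is 21 semitones, which makes it a major thirteenth; the second version is lower, so the direction is down.
Checking another pair — Eb5 → Gb3 — gives the same interval.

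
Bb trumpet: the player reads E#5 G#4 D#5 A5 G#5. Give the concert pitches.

The Bb trumpet sounds a major second below written, so transpose each written note down a major second.
E#5 → D#5
G#4 → F#4
D#5 → C#5
A5 → G5
G#5 → F#5

D#5 F#4 C#5 G5 F#5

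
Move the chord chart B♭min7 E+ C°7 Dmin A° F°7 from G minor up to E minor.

G minor up to E minor is a major sixth; each chord root moves by that interval while the quality stays the same.
B♭min7: root B♭ up a major sixth → G, giving Gmin7.
E+: root E up a major sixth → C#, giving C#+.
C°7: root C up a major sixth → A, giving A°7.
Dmin: root D up a major sixth → B, giving Bmin.
A°: root A up a major sixth → F#, giving F#°.
F°7: root F up a major sixth → D, giving D°7.

Gmin7 C#+ A°7 Bmin F#° D°7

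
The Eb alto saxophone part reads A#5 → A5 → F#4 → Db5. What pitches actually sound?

Written C4 on the Eb alto saxophone sounds as Eb3, a major sixth lower; apply that shift to every note.
A#5 gives C#5
A5 gives C5
F#4 gives A3
Db5 gives Fb4

C#5 C5 A3 Fb4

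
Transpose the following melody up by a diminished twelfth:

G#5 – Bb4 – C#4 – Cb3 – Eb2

D7 Fb6 G5 Gbb4 Bbb3

G#5: a twelfth up reaches D, and 18 semitones makes it D7.
Bb4 up a diminished twelfth is Fb6.
A diminished twelfth up from C#4 gives G5.
Cb3 up a diminished twelfth is Gbb4.
Eb2 up a diminished twelfth is Bbb3.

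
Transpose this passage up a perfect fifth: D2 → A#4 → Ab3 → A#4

A2 E#5 Eb4 E#5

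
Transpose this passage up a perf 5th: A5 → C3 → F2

A5: a fifth up reaches E, and 7 semitones makes it E6.
C3 up a perfect fifth is G3.
F2: a fifth up reaches C, and 7 semitones makes it C3.

E6 G3 C3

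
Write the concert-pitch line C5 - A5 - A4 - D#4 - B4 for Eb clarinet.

The Eb clarinet sounds a minor third above written, so the written part must be a minor third below concert — transpose each note down.
C5 becomes A4
A5 becomes F#5
A4 becomes F#4
D#4 becomes B#3
B4 becomes G#4

A4 F#5 F#4 B#3 G#4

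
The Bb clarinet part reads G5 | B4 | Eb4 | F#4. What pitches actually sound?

Written C4 on the Bb clarinet sounds as Bb3, a major second lower; apply that shift to every note.
G5 to F5
B4 to A4
Eb4 to Db4
F#4 to E4

F5 A4 Db4 E4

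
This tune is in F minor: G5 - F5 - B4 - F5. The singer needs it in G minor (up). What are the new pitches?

A5 G5 C#5 G5

F minor to G minor up is a major second, so every note moves up by that interval.
G5 gives A5
F5 gives G5
B4 gives C#5
F5 gives G5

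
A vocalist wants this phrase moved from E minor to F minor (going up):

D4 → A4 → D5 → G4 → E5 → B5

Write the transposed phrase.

E minor to F minor up is a minor second, so every note moves up by that interval.
D4 gives Eb4
A4 gives Bb4
D5 gives Eb5
G4 gives Ab4
E5 gives F5
B5 gives C6

Eb4 Bb4 Eb5 Ab4 F5 C6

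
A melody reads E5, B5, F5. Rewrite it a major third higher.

E5 becomes G#5
B5 becomes D#6
F5 becomes A5

G#5 D#6 A5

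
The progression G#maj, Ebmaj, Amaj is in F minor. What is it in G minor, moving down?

A#maj Fmaj Bmaj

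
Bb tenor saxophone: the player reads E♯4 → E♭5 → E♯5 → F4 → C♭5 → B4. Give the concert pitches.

Written C4 on the Bb tenor saxophone sounds as Bb2, a major ninth lower; apply that shift to every note.
E#4 -> D#3
Eb5 -> Db4
E#5 -> D#4
F4 -> Eb3
Cb5 -> Bbb3
B4 -> A3

D#3 Db4 D#4 Eb3 Bbb3 A3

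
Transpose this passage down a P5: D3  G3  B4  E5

A perfect fifth down from D3 gives G2.
G3 down a perfect fifth is C3.
B4 down a perfect fifth is E4.
A perfect fifth down from E5 gives A4.

G2 C3 E4 A4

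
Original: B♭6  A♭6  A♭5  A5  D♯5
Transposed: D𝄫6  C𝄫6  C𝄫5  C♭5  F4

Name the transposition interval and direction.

Take the first pair: Bb6 → Dbb6. B to D spans 6 letter names, so the interval is some kind of sixth.
Dbb6 to Bb6 is 10 semitones, which makes it an augmented sixth; the second version is lower, so the direction is down.
Checking another pair — D#5 → F4 — gives the same interval.

down an augmented sixth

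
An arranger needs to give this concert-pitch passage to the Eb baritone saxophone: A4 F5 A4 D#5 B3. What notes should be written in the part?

F#6 D7 F#6 B#6 G#5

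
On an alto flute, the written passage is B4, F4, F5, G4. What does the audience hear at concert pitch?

F#4 C4 C5 D4

Written C4 on the alto flute sounds as G3, a perfect fourth lower; apply that shift to every note.
B4 to F#4
F4 to C4
F5 to C5
G4 to D4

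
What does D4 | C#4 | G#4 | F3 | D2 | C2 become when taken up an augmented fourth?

D4 gives G#4
C#4 gives F##4
G#4 gives C##5
F3 gives B3
D2 gives G#2
C2 gives F#2

G#4 F##4 C##5 B3 G#2 F#2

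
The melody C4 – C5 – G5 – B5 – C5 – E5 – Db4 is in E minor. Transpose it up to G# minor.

E4 E5 B5 D#6 E5 G#5 F4

From E up to G# is a major third; apply that to each pitch.
C4 becomes E4
C5 becomes E5
G5 becomes B5
B5 becomes D#6
C5 becomes E5
E5 becomes G#5
Db4 becomes F4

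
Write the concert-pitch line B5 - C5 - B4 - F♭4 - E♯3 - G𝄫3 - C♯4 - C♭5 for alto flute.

The alto flute sounds a perfect fourth below written, so the written part must be a perfect fourth above concert — transpose each note up.
B5 to E6
C5 to F5
B4 to E5
Fb4 to Bbb4
E#3 to A#3
Gbb3 to Cbb4
C#4 to F#4
Cb5 to Fb5

E6 F5 E5 Bbb4 A#3 Cbb4 F#4 Fb5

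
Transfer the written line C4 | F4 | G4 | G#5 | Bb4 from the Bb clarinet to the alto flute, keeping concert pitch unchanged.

Eb4 Ab4 Bb4 B5 Db5

First find concert pitch: the Bb clarinet sounds a major second below written, so C4 F4 G4 G#5 Bb4 sounds Bb3 Eb4 F4 F#5 Ab4.
Then write for alto flute: it sounds a perfect fourth below written, so the part must be a perfect fourth above concert.
Bb3 → Eb4
Eb4 → Ab4
F4 → Bb4
F#5 → B5
Ab4 → Db5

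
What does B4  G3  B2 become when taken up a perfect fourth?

E5 C4 E3

A perfect fourth up from B4 gives E5.
A perfect fourth up from G3 gives C4.
A perfect fourth up from B2 gives E3.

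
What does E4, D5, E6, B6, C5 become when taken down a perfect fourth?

B3 A4 B5 F#6 G4

E4 becomes B3
D5 becomes A4
E6 becomes B5
B6 becomes F#6
C5 becomes G4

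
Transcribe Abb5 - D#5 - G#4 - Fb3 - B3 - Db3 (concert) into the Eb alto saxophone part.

Written C4 sounds as Eb3 on the Eb alto saxophone, so concert pitches are written a major sixth up.
Abb5 → Fb6
D#5 → B#5
G#4 → E#5
Fb3 → Db4
B3 → G#4
Db3 → Bb3

Fb6 B#5 E#5 Db4 G#4 Bb3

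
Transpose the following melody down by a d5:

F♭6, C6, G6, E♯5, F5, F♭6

Bb5 F#5 C#6 A##4 B4 Bb5

Fb6 gives Bb5
C6 gives F#5
G6 gives C#6
E#5 gives A##4
F5 gives B4
Fb6 gives Bb5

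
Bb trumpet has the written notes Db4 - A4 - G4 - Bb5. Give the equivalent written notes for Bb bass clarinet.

First find concert pitch: the Bb trumpet sounds a major second below written, so Db4 A4 G4 Bb5 sounds Cb4 G4 F4 Ab5.
Then write for Bb bass clarinet: it sounds a major ninth below written, so the part must be a major ninth above concert.
Cb4 → Db5
G4 → A5
F4 → G5
Ab5 → Bb6

Db5 A5 G5 Bb6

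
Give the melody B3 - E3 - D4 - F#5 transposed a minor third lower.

G#3 C#3 B3 D#5

A minor third down from B3 gives G#3.
A minor third down from E3 gives C#3.
A minor third down from D4 gives B3.
F#5: a third down reaches D, and 3 semitones makes it D#5.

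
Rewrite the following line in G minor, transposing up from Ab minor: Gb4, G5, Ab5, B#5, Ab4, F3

F5 F#6 G6 A##6 G5 E4

From Ab up to G is a major seventh; apply that to each pitch.
Gb4 → F5
G5 → F#6
Ab5 → G6
B#5 → A##6
Ab4 → G5
F3 → E4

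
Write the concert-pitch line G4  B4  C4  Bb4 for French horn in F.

D5 F#5 G4 F5

The French horn in F sounds a perfect fifth below written, so the written part must be a perfect fifth above concert — transpose each note up.
G4 → D5
B4 → F#5
C4 → G4
Bb4 → F5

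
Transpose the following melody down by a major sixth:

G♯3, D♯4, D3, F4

B2 F#3 F2 Ab3

G#3: a sixth down reaches B, and 9 semitones makes it B2.
A major sixth down from D#4 gives F#3.
D3: a sixth down reaches F, and 9 semitones makes it F2.
A major sixth down from F4 gives Ab3.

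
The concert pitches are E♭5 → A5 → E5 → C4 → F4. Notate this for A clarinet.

Gb5 C6 G5 Eb4 Ab4

The A clarinet sounds a minor third below written, so the written part must be a minor third above concert — transpose each note up.
Eb5 -> Gb5
A5 -> C6
E5 -> G5
C4 -> Eb4
F4 -> Ab4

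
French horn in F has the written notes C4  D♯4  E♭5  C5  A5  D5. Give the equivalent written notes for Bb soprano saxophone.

First find concert pitch: the French horn in F sounds a perfect fifth below written, so C4 D♯4 E♭5 C5 A5 D5 sounds F3 G#3 Ab4 F4 D5 G4.
Then write for Bb soprano saxophone: it sounds a major second below written, so the part must be a major second above concert.
F3 → G3
G#3 → A#3
Ab4 → Bb4
F4 → G4
D5 → E5
G4 → A4

G3 A#3 Bb4 G4 E5 A4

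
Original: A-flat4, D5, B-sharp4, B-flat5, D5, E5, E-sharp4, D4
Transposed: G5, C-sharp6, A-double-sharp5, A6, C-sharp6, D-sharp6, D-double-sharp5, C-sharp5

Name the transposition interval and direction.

up a major seventh

From Ab4 to G5 is 7 letter names — a seventh of some quality.
Ab4 to G5 is 11 semitones, which makes it a major seventh; the second version is higher, so the direction is up.
Checking another pair — D4 → C#5 — gives the same interval.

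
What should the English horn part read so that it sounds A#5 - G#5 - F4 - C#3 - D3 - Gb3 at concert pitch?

E#6 D#6 C5 G#3 A3 Db4

Written C4 sounds as F3 on the English horn, so concert pitches are written a perfect fifth up.
A#5 → E#6
G#5 → D#6
F4 → C5
C#3 → G#3
D3 → A3
Gb3 → Db4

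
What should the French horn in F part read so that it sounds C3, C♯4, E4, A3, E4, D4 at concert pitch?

Written C4 sounds as F3 on the French horn in F, so concert pitches are written a perfect fifth up.
C3 -> G3
C#4 -> G#4
E4 -> B4
A3 -> E4
E4 -> B4
D4 -> A4

G3 G#4 B4 E4 B4 A4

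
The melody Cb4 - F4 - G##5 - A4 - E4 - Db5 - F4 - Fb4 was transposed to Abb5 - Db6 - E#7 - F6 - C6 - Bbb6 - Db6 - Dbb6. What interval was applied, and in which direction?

up a minor thirteenth

Take the first pair: Cb4 → Abb5. C to A spans 13 letter names, so the interval is some kind of thirteenth.
Cb4 to Abb5 is 20 semitones, which makes it a minor thirteenth; the second version is higher, so the direction is up.
Checking another pair — Fb4 → Dbb6 — gives the same interval.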